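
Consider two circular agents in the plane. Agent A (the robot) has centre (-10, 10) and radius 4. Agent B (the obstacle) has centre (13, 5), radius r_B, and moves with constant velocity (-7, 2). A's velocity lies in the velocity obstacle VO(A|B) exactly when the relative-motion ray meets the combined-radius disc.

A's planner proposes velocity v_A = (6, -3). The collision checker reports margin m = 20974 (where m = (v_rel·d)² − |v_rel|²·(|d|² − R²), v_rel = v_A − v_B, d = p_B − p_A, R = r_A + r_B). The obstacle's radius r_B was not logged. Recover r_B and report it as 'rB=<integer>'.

m = 20974
d = (23, -5);  v_rel = (13, -5),  |v_rel|² = 194
v_rel×d = (13)·(-5) − (-5)·(23) = 50
since m = R²·194 − 50²:  R² = (2500 + 20974) / 194 = 121
R = √121 = 11  ⇒  r_B = 11 − 4 = 7

rB=7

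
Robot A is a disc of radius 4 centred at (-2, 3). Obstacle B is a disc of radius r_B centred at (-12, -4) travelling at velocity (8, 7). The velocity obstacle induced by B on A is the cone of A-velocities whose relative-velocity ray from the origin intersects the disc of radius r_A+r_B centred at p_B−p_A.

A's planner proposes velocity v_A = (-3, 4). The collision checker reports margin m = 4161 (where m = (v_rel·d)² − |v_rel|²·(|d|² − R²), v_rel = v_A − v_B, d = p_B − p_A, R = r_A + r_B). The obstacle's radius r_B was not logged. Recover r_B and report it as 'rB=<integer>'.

m = 4161
d = (-10, -7);  v_rel = (-11, -3),  |v_rel|² = 130
v_rel×d = (-11)·(-7) − (-3)·(-10) = 47
since m = R²·130 − 47²:  R² = (2209 + 4161) / 130 = 49
R = √49 = 7  ⇒  r_B = 7 − 4 = 3

rB=3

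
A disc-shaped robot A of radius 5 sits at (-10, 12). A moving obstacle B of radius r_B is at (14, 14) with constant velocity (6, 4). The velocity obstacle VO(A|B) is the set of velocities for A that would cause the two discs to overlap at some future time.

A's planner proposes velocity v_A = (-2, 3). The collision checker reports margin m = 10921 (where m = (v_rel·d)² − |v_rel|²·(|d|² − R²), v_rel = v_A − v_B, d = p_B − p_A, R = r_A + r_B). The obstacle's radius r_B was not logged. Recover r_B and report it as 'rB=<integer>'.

m = 10921
d = (24, 2);  v_rel = (-8, -1),  |v_rel|² = 65
v_rel×d = (-8)·(2) − (-1)·(24) = 8
since m = R²·65 − 8²:  R² = (64 + 10921) / 65 = 169
R = √169 = 13  ⇒  r_B = 13 − 5 = 8

rB=8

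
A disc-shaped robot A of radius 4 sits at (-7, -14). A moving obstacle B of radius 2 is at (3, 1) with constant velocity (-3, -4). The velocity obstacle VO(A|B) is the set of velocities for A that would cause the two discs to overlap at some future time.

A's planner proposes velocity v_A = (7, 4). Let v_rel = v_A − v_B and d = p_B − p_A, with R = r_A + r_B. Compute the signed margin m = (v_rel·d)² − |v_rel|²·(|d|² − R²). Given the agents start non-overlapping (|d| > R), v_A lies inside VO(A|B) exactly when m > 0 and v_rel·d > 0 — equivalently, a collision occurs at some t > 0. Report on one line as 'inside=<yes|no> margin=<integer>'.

d = (10, 15),  |d|² = 325;  R = 4+2 = 6,  c = 325−6² = 289
v_rel = (10, 8),  |v_rel|² = 164;  v_rel·d = (10)·(10) + (8)·(15) = 220
164·t² − 440·t + 289 = 0  ⇒  m = 220² − 164·289 = 1004
m = 1004 > 0,  v_rel·d = 220 > 0  ⇒  inside

inside=yes margin=1004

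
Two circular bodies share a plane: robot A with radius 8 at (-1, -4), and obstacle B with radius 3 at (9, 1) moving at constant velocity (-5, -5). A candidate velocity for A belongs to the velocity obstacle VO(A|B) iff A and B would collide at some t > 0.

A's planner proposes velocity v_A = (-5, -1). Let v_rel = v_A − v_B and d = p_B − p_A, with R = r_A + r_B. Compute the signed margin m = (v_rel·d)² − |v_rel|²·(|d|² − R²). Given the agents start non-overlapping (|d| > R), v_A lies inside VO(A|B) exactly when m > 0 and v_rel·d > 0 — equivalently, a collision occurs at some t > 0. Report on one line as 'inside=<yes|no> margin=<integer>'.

d = (10, 5),  |d|² = 125;  R = 8+3 = 11,  c = 125−11² = 4
v_rel = (0, 4),  |v_rel|² = 16;  v_rel·d = (0)·(10) + (4)·(5) = 20
16·t² − 40·t + 4 = 0  ⇒  m = 20² − 16·4 = 336
m = 336 > 0,  v_rel·d = 20 > 0  ⇒  inside

inside=yes margin=336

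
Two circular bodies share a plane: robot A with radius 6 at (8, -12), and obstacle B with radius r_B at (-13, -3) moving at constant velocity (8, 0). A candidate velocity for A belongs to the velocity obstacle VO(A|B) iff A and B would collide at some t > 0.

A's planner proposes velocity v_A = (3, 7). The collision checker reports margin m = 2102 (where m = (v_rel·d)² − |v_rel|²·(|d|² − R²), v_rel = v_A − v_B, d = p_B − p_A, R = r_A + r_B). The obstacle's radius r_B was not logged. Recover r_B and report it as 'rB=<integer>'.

m = 2102
d = (-21, 9);  v_rel = (-5, 7),  |v_rel|² = 74
v_rel×d = (-5)·(9) − (7)·(-21) = 102
since m = R²·74 − 102²:  R² = (10404 + 2102) / 74 = 169
R = √169 = 13  ⇒  r_B = 13 − 6 = 7

rB=7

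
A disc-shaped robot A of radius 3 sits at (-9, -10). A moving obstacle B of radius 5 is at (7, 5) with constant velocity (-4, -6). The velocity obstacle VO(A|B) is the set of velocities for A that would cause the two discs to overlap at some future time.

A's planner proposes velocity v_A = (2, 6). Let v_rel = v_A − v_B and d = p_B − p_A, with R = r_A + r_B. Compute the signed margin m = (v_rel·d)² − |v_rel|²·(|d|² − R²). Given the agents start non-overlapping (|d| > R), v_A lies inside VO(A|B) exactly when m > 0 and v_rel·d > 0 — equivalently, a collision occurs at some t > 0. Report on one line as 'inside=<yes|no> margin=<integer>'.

d = (16, 15),  |d|² = 481;  R = 3+5 = 8,  c = 481−8² = 417
v_rel = (6, 12),  |v_rel|² = 180;  v_rel·d = (6)·(16) + (12)·(15) = 276
180·t² − 552·t + 417 = 0  ⇒  m = 276² − 180·417 = 1116
m = 1116 > 0,  v_rel·d = 276 > 0  ⇒  inside

inside=yes margin=1116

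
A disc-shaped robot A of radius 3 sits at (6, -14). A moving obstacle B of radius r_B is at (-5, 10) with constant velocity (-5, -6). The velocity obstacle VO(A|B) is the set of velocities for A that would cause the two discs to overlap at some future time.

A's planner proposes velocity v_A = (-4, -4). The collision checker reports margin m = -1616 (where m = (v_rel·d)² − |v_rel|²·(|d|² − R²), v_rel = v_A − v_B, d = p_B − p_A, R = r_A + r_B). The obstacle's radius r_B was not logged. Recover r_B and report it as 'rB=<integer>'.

m = -1616
d = (-11, 24);  v_rel = (1, 2),  |v_rel|² = 5
v_rel×d = (1)·(24) − (2)·(-11) = 46
since m = R²·5 − 46²:  R² = (2116 + -1616) / 5 = 100
R = √100 = 10  ⇒  r_B = 10 − 3 = 7

rB=7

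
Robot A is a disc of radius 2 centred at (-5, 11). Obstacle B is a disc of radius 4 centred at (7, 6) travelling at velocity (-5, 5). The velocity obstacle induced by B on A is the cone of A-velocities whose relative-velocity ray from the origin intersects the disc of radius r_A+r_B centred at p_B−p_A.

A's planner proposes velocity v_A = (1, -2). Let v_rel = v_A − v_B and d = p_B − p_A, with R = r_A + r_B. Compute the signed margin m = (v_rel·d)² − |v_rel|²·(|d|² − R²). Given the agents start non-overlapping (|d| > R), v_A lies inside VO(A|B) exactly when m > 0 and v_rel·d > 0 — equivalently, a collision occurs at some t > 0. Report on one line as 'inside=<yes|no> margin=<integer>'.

d = (12, -5),  |d|² = 169;  R = 2+4 = 6,  c = 169−6² = 133
v_rel = (6, -7),  |v_rel|² = 85;  v_rel·d = (6)·(12) + (-7)·(-5) = 107
85·t² − 214·t + 133 = 0  ⇒  m = 107² − 85·133 = 144
m = 144 > 0,  v_rel·d = 107 > 0  ⇒  inside

inside=yes margin=144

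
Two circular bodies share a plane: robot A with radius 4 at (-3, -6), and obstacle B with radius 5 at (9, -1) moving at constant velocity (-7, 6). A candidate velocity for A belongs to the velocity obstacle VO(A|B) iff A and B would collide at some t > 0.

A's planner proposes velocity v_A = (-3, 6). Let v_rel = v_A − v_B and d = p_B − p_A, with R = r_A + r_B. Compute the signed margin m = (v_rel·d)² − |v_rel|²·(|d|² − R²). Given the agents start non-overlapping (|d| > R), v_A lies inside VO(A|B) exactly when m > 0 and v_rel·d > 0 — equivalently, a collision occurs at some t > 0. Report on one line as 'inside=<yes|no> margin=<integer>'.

d = (12, 5),  |d|² = 169;  R = 4+5 = 9,  c = 169−9² = 88
v_rel = (4, 0),  |v_rel|² = 16;  v_rel·d = (4)·(12) + (0)·(5) = 48
16·t² − 96·t + 88 = 0  ⇒  m = 48² − 16·88 = 896
m = 896 > 0,  v_rel·d = 48 > 0  ⇒  inside

inside=yes margin=896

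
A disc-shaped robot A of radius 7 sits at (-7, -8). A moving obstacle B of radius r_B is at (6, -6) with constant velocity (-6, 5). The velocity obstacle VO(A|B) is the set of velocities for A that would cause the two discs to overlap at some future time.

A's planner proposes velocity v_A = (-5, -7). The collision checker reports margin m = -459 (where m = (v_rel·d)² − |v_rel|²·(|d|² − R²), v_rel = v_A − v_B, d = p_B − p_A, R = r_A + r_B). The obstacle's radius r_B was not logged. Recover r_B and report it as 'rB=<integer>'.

m = -459
d = (13, 2);  v_rel = (1, -12),  |v_rel|² = 145
v_rel×d = (1)·(2) − (-12)·(13) = 158
since m = R²·145 − 158²:  R² = (24964 + -459) / 145 = 169
R = √169 = 13  ⇒  r_B = 13 − 7 = 6

rB=6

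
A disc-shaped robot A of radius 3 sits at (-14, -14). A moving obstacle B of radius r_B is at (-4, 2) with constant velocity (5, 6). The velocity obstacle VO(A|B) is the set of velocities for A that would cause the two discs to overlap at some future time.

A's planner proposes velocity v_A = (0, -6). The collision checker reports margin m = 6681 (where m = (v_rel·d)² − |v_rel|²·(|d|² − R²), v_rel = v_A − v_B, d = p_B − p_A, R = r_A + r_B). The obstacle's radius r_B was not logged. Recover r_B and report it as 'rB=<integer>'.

m = 6681
d = (10, 16);  v_rel = (-5, -12),  |v_rel|² = 169
v_rel×d = (-5)·(16) − (-12)·(10) = 40
since m = R²·169 − 40²:  R² = (1600 + 6681) / 169 = 49
R = √49 = 7  ⇒  r_B = 7 − 3 = 4

rB=4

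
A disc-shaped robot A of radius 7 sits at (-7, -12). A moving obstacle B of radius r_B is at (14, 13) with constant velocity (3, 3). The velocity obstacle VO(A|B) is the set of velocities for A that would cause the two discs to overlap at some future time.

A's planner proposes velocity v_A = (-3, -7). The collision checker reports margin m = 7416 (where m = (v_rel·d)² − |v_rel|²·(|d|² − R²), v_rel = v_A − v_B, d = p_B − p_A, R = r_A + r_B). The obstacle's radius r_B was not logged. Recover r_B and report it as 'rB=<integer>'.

m = 7416
d = (21, 25);  v_rel = (-6, -10),  |v_rel|² = 136
v_rel×d = (-6)·(25) − (-10)·(21) = 60
since m = R²·136 − 60²:  R² = (3600 + 7416) / 136 = 81
R = √81 = 9  ⇒  r_B = 9 − 7 = 2

rB=2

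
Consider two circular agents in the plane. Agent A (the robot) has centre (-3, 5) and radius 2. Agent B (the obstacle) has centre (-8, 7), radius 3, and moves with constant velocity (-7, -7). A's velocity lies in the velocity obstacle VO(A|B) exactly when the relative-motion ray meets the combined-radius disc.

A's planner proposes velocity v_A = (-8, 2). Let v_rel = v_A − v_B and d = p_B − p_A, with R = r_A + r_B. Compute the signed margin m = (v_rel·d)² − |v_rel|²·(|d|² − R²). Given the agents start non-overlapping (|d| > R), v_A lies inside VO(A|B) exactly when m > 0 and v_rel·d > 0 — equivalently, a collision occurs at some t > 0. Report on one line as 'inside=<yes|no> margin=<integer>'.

d = (-5, 2),  |d|² = 29;  R = 2+3 = 5,  c = 29−5² = 4
v_rel = (-1, 9),  |v_rel|² = 82;  v_rel·d = (-1)·(-5) + (9)·(2) = 23
82·t² − 46·t + 4 = 0  ⇒  m = 23² − 82·4 = 201
m = 201 > 0,  v_rel·d = 23 > 0  ⇒  inside

inside=yes margin=201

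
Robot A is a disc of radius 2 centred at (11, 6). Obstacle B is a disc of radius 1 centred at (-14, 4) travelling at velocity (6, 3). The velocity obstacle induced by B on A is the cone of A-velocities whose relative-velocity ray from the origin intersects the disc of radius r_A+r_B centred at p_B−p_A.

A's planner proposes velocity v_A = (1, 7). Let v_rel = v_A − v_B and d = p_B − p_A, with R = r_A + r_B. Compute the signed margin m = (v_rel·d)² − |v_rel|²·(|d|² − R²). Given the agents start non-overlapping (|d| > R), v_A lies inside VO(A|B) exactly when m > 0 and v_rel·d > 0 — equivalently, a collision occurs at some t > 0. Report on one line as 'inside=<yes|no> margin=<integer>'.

d = (-25, -2),  |d|² = 629;  R = 2+1 = 3,  c = 629−3² = 620
v_rel = (-5, 4),  |v_rel|² = 41;  v_rel·d = (-5)·(-25) + (4)·(-2) = 117
41·t² − 234·t + 620 = 0  ⇒  m = 117² − 41·620 = -11731
m = -11731 < 0,  v_rel·d = 117 > 0  ⇒  outside

inside=no margin=-11731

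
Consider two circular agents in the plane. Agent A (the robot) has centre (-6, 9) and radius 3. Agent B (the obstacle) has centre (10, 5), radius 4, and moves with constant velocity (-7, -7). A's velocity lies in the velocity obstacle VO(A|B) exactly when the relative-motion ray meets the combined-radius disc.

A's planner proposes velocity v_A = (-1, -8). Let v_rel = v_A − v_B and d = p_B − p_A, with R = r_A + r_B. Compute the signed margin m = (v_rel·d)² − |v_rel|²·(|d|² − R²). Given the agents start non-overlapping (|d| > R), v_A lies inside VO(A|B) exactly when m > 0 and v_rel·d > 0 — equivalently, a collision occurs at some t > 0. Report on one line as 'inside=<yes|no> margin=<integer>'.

d = (16, -4),  |d|² = 272;  R = 3+4 = 7,  c = 272−7² = 223
v_rel = (6, -1),  |v_rel|² = 37;  v_rel·d = (6)·(16) + (-1)·(-4) = 100
37·t² − 200·t + 223 = 0  ⇒  m = 100² − 37·223 = 1749
m = 1749 > 0,  v_rel·d = 100 > 0  ⇒  inside

inside=yes margin=1749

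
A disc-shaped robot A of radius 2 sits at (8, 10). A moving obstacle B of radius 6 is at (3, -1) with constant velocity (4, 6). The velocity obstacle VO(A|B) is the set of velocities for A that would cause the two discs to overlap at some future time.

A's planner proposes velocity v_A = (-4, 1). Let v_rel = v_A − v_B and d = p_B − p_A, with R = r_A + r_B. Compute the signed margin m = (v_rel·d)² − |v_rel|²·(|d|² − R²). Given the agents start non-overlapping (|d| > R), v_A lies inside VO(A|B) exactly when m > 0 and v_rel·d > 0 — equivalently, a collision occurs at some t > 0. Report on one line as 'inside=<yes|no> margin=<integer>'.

d = (-5, -11),  |d|² = 146;  R = 2+6 = 8,  c = 146−8² = 82
v_rel = (-8, -5),  |v_rel|² = 89;  v_rel·d = (-8)·(-5) + (-5)·(-11) = 95
89·t² − 190·t + 82 = 0  ⇒  m = 95² − 89·82 = 1727
m = 1727 > 0,  v_rel·d = 95 > 0  ⇒  inside

inside=yes margin=1727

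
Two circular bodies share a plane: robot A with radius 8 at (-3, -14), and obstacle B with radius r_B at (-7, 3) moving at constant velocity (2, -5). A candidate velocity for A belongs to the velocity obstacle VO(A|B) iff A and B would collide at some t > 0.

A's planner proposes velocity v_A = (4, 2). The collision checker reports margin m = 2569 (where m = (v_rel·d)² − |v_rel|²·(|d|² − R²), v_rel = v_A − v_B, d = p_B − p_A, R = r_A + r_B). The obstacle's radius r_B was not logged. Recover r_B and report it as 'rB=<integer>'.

m = 2569
d = (-4, 17);  v_rel = (2, 7),  |v_rel|² = 53
v_rel×d = (2)·(17) − (7)·(-4) = 62
since m = R²·53 − 62²:  R² = (3844 + 2569) / 53 = 121
R = √121 = 11  ⇒  r_B = 11 − 8 = 3

rB=3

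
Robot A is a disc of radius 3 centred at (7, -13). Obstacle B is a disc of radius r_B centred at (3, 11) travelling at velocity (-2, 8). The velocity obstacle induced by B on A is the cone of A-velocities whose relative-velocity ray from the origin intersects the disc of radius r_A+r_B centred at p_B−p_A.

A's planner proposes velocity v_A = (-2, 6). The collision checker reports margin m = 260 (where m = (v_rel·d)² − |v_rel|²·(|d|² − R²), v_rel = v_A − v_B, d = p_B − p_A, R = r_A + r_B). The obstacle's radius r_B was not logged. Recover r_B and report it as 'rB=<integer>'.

m = 260
d = (-4, 24);  v_rel = (0, -2),  |v_rel|² = 4
v_rel×d = (0)·(24) − (-2)·(-4) = -8
since m = R²·4 − (-8)²:  R² = (64 + 260) / 4 = 81
R = √81 = 9  ⇒  r_B = 9 − 3 = 6

rB=6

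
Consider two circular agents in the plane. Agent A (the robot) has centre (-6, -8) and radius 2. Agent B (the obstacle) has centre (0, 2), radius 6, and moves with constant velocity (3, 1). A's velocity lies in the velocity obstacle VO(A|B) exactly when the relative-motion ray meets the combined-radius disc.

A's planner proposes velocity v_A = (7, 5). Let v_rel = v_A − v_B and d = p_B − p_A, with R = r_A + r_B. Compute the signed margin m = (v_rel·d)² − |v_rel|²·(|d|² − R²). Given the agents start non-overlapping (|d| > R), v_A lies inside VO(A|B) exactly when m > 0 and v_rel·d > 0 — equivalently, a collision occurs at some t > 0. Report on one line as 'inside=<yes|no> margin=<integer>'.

d = (6, 10),  |d|² = 136;  R = 2+6 = 8,  c = 136−8² = 72
v_rel = (4, 4),  |v_rel|² = 32;  v_rel·d = (4)·(6) + (4)·(10) = 64
32·t² − 128·t + 72 = 0  ⇒  m = 64² − 32·72 = 1792
m = 1792 > 0,  v_rel·d = 64 > 0  ⇒  inside

inside=yes margin=1792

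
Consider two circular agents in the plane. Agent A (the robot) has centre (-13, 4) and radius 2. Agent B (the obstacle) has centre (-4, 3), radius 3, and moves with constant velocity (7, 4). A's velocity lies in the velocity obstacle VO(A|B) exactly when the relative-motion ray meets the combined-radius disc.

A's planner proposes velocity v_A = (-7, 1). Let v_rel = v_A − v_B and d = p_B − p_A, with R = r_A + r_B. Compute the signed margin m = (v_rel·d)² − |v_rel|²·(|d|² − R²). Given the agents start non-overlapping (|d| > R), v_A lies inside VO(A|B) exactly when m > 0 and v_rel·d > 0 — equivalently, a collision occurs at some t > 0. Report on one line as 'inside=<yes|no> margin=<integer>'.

d = (9, -1),  |d|² = 82;  R = 2+3 = 5,  c = 82−5² = 57
v_rel = (-14, -3),  |v_rel|² = 205;  v_rel·d = (-14)·(9) + (-3)·(-1) = -123
205·t² + 246·t + 57 = 0  ⇒  m = (-123)² − 205·57 = 3444
m = 3444 > 0,  v_rel·d = -123 < 0  ⇒  outside

inside=no margin=3444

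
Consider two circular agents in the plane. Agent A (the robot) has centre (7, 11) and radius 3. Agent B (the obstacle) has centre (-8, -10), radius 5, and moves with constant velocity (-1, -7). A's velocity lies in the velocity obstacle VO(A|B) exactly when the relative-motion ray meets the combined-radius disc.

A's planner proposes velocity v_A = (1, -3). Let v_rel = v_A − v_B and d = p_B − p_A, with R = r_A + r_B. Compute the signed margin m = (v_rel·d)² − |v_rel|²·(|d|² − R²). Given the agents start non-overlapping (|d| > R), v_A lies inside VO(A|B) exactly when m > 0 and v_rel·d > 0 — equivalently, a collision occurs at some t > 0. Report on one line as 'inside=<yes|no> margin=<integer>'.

d = (-15, -21),  |d|² = 666;  R = 3+5 = 8,  c = 666−8² = 602
v_rel = (2, 4),  |v_rel|² = 20;  v_rel·d = (2)·(-15) + (4)·(-21) = -114
20·t² + 228·t + 602 = 0  ⇒  m = (-114)² − 20·602 = 956
m = 956 > 0,  v_rel·d = -114 < 0  ⇒  outside

inside=no margin=956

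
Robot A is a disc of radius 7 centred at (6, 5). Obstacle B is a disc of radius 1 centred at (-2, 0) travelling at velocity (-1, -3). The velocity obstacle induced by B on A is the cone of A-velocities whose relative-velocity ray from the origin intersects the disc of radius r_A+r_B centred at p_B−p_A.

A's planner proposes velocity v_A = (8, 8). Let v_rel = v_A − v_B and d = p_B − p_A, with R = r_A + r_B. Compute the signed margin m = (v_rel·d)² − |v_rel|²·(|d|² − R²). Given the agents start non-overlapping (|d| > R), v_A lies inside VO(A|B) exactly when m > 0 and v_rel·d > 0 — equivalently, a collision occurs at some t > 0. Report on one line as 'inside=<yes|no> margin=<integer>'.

d = (-8, -5),  |d|² = 89;  R = 7+1 = 8,  c = 89−8² = 25
v_rel = (9, 11),  |v_rel|² = 202;  v_rel·d = (9)·(-8) + (11)·(-5) = -127
202·t² + 254·t + 25 = 0  ⇒  m = (-127)² − 202·25 = 11079
m = 11079 > 0,  v_rel·d = -127 < 0  ⇒  outside

inside=no margin=11079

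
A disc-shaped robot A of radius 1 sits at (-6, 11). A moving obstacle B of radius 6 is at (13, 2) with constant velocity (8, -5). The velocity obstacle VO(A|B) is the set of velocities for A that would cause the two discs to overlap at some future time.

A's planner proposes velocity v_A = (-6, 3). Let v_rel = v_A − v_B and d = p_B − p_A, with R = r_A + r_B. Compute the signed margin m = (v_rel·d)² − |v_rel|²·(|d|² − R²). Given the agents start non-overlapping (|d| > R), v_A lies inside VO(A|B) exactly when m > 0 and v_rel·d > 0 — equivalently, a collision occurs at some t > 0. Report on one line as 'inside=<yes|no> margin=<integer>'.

d = (19, -9),  |d|² = 442;  R = 1+6 = 7,  c = 442−7² = 393
v_rel = (-14, 8),  |v_rel|² = 260;  v_rel·d = (-14)·(19) + (8)·(-9) = -338
260·t² + 676·t + 393 = 0  ⇒  m = (-338)² − 260·393 = 12064
m = 12064 > 0,  v_rel·d = -338 < 0  ⇒  outside

inside=no margin=12064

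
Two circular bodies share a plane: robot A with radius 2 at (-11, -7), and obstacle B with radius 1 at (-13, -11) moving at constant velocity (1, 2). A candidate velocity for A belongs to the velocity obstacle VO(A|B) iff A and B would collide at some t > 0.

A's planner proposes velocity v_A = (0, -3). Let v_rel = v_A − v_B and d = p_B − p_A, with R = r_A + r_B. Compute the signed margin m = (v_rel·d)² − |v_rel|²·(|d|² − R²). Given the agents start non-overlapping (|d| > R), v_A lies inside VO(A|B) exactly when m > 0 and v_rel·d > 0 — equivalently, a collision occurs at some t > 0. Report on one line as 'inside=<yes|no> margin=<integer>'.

d = (-2, -4),  |d|² = 20;  R = 2+1 = 3,  c = 20−3² = 11
v_rel = (-1, -5),  |v_rel|² = 26;  v_rel·d = (-1)·(-2) + (-5)·(-4) = 22
26·t² − 44·t + 11 = 0  ⇒  m = 22² − 26·11 = 198
m = 198 > 0,  v_rel·d = 22 > 0  ⇒  inside

inside=yes margin=198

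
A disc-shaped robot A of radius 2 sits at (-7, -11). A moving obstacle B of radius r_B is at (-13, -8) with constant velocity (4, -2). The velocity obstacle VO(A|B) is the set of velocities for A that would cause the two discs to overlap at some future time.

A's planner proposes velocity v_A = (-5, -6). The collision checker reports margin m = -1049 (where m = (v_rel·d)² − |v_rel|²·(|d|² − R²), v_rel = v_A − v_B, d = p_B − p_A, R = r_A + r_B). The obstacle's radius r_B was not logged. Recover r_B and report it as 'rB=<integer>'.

m = -1049
d = (-6, 3);  v_rel = (-9, -4),  |v_rel|² = 97
v_rel×d = (-9)·(3) − (-4)·(-6) = -51
since m = R²·97 − (-51)²:  R² = (2601 + -1049) / 97 = 16
R = √16 = 4  ⇒  r_B = 4 − 2 = 2

rB=2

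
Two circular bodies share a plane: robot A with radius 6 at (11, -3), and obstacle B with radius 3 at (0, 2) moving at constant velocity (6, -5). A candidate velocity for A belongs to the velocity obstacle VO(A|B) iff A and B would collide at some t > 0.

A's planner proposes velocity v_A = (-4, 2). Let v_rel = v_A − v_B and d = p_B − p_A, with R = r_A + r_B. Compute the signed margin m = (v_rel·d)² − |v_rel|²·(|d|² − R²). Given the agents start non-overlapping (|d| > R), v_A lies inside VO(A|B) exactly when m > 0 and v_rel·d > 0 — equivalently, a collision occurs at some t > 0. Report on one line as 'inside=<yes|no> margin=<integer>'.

d = (-11, 5),  |d|² = 146;  R = 6+3 = 9,  c = 146−9² = 65
v_rel = (-10, 7),  |v_rel|² = 149;  v_rel·d = (-10)·(-11) + (7)·(5) = 145
149·t² − 290·t + 65 = 0  ⇒  m = 145² − 149·65 = 11340
m = 11340 > 0,  v_rel·d = 145 > 0  ⇒  inside

inside=yes margin=11340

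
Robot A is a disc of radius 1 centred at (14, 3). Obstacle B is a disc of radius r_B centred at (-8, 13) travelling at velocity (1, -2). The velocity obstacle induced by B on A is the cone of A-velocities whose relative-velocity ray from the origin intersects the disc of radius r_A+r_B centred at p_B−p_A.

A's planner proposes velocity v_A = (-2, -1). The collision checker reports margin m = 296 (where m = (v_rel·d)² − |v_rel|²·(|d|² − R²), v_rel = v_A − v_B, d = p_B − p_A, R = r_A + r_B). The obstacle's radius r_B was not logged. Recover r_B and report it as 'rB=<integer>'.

m = 296
d = (-22, 10);  v_rel = (-3, 1),  |v_rel|² = 10
v_rel×d = (-3)·(10) − (1)·(-22) = -8
since m = R²·10 − (-8)²:  R² = (64 + 296) / 10 = 36
R = √36 = 6  ⇒  r_B = 6 − 1 = 5

rB=5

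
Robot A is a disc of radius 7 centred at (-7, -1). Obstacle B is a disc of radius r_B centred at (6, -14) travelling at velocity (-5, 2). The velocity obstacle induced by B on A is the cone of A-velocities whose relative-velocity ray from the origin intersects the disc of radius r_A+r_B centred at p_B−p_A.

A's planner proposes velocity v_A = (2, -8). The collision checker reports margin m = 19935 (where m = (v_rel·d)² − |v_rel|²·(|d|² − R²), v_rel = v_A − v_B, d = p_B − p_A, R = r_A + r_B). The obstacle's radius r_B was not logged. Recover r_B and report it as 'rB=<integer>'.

m = 19935
d = (13, -13);  v_rel = (7, -10),  |v_rel|² = 149
v_rel×d = (7)·(-13) − (-10)·(13) = 39
since m = R²·149 − 39²:  R² = (1521 + 19935) / 149 = 144
R = √144 = 12  ⇒  r_B = 12 − 7 = 5

rB=5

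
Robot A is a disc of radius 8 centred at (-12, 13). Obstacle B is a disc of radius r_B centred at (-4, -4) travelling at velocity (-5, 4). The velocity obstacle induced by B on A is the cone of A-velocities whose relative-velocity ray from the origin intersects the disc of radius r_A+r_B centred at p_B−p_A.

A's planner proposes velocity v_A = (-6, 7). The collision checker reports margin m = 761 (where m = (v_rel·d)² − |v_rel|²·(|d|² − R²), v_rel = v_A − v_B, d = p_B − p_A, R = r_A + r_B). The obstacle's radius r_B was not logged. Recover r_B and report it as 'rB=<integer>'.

m = 761
d = (8, -17);  v_rel = (-1, 3),  |v_rel|² = 10
v_rel×d = (-1)·(-17) − (3)·(8) = -7
since m = R²·10 − (-7)²:  R² = (49 + 761) / 10 = 81
R = √81 = 9  ⇒  r_B = 9 − 8 = 1

rB=1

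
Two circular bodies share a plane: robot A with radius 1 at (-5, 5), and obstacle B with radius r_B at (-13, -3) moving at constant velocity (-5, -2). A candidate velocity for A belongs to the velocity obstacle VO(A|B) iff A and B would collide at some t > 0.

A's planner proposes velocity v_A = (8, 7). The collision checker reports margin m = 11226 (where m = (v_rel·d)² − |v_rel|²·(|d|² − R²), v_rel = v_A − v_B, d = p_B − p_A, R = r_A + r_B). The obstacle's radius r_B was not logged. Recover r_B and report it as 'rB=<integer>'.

m = 11226
d = (-8, -8);  v_rel = (13, 9),  |v_rel|² = 250
v_rel×d = (13)·(-8) − (9)·(-8) = -32
since m = R²·250 − (-32)²:  R² = (1024 + 11226) / 250 = 49
R = √49 = 7  ⇒  r_B = 7 − 1 = 6

rB=6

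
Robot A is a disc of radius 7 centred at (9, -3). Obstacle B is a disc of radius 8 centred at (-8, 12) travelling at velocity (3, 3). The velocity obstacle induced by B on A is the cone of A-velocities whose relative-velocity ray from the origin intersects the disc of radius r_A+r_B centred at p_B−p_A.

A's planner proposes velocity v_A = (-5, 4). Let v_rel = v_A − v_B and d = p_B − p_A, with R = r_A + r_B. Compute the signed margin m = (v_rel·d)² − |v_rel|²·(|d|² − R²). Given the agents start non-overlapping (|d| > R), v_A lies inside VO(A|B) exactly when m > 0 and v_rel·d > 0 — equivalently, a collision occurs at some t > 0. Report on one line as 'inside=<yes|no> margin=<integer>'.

d = (-17, 15),  |d|² = 514;  R = 7+8 = 15,  c = 514−15² = 289
v_rel = (-8, 1),  |v_rel|² = 65;  v_rel·d = (-8)·(-17) + (1)·(15) = 151
65·t² − 302·t + 289 = 0  ⇒  m = 151² − 65·289 = 4016
m = 4016 > 0,  v_rel·d = 151 > 0  ⇒  inside

inside=yes margin=4016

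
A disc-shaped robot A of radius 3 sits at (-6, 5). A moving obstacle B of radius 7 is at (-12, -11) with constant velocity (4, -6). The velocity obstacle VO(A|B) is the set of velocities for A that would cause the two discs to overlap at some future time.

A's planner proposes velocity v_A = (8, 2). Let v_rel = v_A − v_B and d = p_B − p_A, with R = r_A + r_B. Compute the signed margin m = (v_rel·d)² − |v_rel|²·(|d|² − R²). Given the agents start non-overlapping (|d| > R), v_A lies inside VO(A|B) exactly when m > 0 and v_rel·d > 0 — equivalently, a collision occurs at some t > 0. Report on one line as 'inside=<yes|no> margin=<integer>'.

d = (-6, -16),  |d|² = 292;  R = 3+7 = 10,  c = 292−10² = 192
v_rel = (4, 8),  |v_rel|² = 80;  v_rel·d = (4)·(-6) + (8)·(-16) = -152
80·t² + 304·t + 192 = 0  ⇒  m = (-152)² − 80·192 = 7744
m = 7744 > 0,  v_rel·d = -152 < 0  ⇒  outside

inside=no margin=7744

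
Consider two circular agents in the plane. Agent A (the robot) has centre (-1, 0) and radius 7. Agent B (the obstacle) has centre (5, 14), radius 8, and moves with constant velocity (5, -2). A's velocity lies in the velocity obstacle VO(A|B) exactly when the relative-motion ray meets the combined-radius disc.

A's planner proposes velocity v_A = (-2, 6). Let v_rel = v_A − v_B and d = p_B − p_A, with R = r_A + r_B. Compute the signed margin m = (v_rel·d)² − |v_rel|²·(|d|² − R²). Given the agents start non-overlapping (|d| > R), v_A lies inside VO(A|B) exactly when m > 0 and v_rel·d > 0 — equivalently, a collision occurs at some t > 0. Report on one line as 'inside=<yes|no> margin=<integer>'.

d = (6, 14),  |d|² = 232;  R = 7+8 = 15,  c = 232−15² = 7
v_rel = (-7, 8),  |v_rel|² = 113;  v_rel·d = (-7)·(6) + (8)·(14) = 70
113·t² − 140·t + 7 = 0  ⇒  m = 70² − 113·7 = 4109
m = 4109 > 0,  v_rel·d = 70 > 0  ⇒  inside

inside=yes margin=4109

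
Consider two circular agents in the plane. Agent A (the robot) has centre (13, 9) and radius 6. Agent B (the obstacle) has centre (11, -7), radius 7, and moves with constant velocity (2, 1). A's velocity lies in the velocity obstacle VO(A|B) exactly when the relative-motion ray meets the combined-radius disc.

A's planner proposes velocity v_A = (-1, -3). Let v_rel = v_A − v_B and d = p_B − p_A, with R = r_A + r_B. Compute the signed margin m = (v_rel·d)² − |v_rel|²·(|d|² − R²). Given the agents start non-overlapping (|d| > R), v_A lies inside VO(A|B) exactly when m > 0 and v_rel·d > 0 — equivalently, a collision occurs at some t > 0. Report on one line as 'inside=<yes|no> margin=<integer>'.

d = (-2, -16),  |d|² = 260;  R = 6+7 = 13,  c = 260−13² = 91
v_rel = (-3, -4),  |v_rel|² = 25;  v_rel·d = (-3)·(-2) + (-4)·(-16) = 70
25·t² − 140·t + 91 = 0  ⇒  m = 70² − 25·91 = 2625
m = 2625 > 0,  v_rel·d = 70 > 0  ⇒  inside

inside=yes margin=2625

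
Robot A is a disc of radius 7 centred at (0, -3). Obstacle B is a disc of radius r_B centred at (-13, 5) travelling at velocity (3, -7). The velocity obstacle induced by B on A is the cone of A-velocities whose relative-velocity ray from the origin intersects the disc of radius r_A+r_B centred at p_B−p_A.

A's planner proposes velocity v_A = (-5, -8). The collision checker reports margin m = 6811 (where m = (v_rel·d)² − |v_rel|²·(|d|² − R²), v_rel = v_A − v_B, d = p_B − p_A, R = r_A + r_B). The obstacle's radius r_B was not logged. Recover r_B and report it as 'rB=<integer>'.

m = 6811
d = (-13, 8);  v_rel = (-8, -1),  |v_rel|² = 65
v_rel×d = (-8)·(8) − (-1)·(-13) = -77
since m = R²·65 − (-77)²:  R² = (5929 + 6811) / 65 = 196
R = √196 = 14  ⇒  r_B = 14 − 7 = 7

rB=7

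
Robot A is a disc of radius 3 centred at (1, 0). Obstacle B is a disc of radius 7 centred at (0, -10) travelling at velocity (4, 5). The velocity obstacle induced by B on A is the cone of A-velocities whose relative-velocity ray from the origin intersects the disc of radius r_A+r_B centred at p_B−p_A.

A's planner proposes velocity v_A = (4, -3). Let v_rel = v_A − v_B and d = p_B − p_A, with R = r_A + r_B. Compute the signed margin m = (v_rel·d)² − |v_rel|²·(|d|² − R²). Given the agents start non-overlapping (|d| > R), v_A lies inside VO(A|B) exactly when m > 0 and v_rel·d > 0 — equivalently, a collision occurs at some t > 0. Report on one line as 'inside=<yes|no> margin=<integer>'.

d = (-1, -10),  |d|² = 101;  R = 3+7 = 10,  c = 101−10² = 1
v_rel = (0, -8),  |v_rel|² = 64;  v_rel·d = (0)·(-1) + (-8)·(-10) = 80
64·t² − 160·t + 1 = 0  ⇒  m = 80² − 64·1 = 6336
m = 6336 > 0,  v_rel·d = 80 > 0  ⇒  inside

inside=yes margin=6336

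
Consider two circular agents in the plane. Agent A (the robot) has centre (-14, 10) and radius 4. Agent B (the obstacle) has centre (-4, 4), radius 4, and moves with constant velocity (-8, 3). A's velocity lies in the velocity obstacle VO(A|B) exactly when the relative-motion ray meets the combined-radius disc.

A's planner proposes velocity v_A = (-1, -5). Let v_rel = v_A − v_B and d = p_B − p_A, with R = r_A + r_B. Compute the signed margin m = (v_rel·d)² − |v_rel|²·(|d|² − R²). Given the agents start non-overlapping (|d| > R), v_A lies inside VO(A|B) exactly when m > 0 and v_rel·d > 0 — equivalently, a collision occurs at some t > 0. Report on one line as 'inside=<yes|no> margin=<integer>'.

d = (10, -6),  |d|² = 136;  R = 4+4 = 8,  c = 136−8² = 72
v_rel = (7, -8),  |v_rel|² = 113;  v_rel·d = (7)·(10) + (-8)·(-6) = 118
113·t² − 236·t + 72 = 0  ⇒  m = 118² − 113·72 = 5788
m = 5788 > 0,  v_rel·d = 118 > 0  ⇒  inside

inside=yes margin=5788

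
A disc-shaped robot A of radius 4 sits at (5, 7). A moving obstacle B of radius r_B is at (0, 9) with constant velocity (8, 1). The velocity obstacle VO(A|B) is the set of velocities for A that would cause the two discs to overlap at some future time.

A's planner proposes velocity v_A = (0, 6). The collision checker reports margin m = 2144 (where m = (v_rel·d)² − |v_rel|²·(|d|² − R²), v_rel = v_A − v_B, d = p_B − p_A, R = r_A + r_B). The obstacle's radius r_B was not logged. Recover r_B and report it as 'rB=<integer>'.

m = 2144
d = (-5, 2);  v_rel = (-8, 5),  |v_rel|² = 89
v_rel×d = (-8)·(2) − (5)·(-5) = 9
since m = R²·89 − 9²:  R² = (81 + 2144) / 89 = 25
R = √25 = 5  ⇒  r_B = 5 − 4 = 1

rB=1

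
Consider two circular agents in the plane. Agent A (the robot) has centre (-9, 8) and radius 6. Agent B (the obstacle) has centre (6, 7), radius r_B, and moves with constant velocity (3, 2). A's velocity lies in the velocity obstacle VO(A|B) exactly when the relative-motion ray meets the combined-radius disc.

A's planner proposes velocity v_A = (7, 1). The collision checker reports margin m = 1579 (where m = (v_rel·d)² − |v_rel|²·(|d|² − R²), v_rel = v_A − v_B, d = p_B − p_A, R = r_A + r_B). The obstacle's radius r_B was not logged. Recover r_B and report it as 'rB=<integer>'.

m = 1579
d = (15, -1);  v_rel = (4, -1),  |v_rel|² = 17
v_rel×d = (4)·(-1) − (-1)·(15) = 11
since m = R²·17 − 11²:  R² = (121 + 1579) / 17 = 100
R = √100 = 10  ⇒  r_B = 10 − 6 = 4

rB=4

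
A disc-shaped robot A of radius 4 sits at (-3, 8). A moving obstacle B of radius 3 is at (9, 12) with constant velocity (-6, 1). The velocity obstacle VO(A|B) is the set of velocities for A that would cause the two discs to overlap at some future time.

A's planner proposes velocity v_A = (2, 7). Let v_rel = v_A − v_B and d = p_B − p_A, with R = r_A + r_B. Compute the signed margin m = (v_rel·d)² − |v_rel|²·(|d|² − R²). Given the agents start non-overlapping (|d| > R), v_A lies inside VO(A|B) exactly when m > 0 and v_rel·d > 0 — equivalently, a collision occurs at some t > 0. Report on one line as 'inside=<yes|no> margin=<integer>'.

d = (12, 4),  |d|² = 160;  R = 4+3 = 7,  c = 160−7² = 111
v_rel = (8, 6),  |v_rel|² = 100;  v_rel·d = (8)·(12) + (6)·(4) = 120
100·t² − 240·t + 111 = 0  ⇒  m = 120² − 100·111 = 3300
m = 3300 > 0,  v_rel·d = 120 > 0  ⇒  inside

inside=yes margin=3300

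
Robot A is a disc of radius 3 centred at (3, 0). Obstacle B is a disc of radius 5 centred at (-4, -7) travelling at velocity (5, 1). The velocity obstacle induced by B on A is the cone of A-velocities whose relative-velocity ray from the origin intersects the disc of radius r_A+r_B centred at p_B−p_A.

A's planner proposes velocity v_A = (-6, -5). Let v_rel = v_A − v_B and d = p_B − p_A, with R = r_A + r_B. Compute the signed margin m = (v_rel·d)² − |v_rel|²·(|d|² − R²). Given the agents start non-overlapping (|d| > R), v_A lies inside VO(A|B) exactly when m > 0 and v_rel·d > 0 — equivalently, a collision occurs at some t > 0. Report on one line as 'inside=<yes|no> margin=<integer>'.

d = (-7, -7),  |d|² = 98;  R = 3+5 = 8,  c = 98−8² = 34
v_rel = (-11, -6),  |v_rel|² = 157;  v_rel·d = (-11)·(-7) + (-6)·(-7) = 119
157·t² − 238·t + 34 = 0  ⇒  m = 119² − 157·34 = 8823
m = 8823 > 0,  v_rel·d = 119 > 0  ⇒  inside

inside=yes margin=8823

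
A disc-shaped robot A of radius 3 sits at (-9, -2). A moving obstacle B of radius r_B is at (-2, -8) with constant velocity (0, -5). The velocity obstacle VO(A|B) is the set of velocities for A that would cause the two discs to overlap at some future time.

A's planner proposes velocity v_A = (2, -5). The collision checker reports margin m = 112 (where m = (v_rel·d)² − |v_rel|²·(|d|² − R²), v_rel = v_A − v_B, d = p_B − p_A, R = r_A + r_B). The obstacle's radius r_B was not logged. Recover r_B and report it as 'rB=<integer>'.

m = 112
d = (7, -6);  v_rel = (2, 0),  |v_rel|² = 4
v_rel×d = (2)·(-6) − (0)·(7) = -12
since m = R²·4 − (-12)²:  R² = (144 + 112) / 4 = 64
R = √64 = 8  ⇒  r_B = 8 − 3 = 5

rB=5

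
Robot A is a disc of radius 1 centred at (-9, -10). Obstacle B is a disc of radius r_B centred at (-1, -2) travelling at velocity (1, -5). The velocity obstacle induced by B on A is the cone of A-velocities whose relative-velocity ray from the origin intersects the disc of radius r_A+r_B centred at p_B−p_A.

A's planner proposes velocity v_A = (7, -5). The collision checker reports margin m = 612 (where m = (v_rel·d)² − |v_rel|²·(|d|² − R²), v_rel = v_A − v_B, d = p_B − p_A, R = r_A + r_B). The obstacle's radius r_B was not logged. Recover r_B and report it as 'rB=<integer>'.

m = 612
d = (8, 8);  v_rel = (6, 0),  |v_rel|² = 36
v_rel×d = (6)·(8) − (0)·(8) = 48
since m = R²·36 − 48²:  R² = (2304 + 612) / 36 = 81
R = √81 = 9  ⇒  r_B = 9 − 1 = 8

rB=8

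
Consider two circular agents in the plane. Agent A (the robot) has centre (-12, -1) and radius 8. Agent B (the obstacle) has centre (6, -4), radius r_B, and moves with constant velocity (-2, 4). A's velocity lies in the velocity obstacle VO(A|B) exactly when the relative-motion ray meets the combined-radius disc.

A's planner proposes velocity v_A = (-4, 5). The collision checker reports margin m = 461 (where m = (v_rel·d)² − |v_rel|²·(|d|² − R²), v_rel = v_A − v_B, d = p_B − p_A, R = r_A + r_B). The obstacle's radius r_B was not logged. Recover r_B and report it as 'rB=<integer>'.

m = 461
d = (18, -3);  v_rel = (-2, 1),  |v_rel|² = 5
v_rel×d = (-2)·(-3) − (1)·(18) = -12
since m = R²·5 − (-12)²:  R² = (144 + 461) / 5 = 121
R = √121 = 11  ⇒  r_B = 11 − 8 = 3

rB=3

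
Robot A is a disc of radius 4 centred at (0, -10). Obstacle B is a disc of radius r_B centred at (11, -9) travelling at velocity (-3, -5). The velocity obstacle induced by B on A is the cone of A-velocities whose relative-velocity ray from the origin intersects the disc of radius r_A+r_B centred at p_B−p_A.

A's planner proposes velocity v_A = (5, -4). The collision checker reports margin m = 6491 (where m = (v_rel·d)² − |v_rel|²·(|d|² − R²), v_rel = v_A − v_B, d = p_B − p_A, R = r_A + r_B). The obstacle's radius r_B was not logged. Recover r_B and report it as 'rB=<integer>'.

m = 6491
d = (11, 1);  v_rel = (8, 1),  |v_rel|² = 65
v_rel×d = (8)·(1) − (1)·(11) = -3
since m = R²·65 − (-3)²:  R² = (9 + 6491) / 65 = 100
R = √100 = 10  ⇒  r_B = 10 − 4 = 6

rB=6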